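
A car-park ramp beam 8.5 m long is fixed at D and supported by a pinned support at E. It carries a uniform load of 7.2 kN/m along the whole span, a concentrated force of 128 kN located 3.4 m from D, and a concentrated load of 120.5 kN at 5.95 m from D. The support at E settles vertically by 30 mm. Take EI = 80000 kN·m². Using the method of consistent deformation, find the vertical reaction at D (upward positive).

R_D = 203.9 kN

Choose R_E as the redundant. The primary structure is the cantilever fixed at D.
Downward deflection at the released point E due to the loads:
  UDL 7.2: wL⁴/(8EI) = 4698/EI
  point load 128 at a = 3.4: Pa²(3L − a)/(6EI) = 5450/EI
  point load 120.5 at a = 5.95: Pa²(3L − a)/(6EI) = 13900/EI
  δ_0 = 24048/EI
Tip deflection under a unit load at E: L³/(3EI) = 204.7/EI.
With EI = 80000 kN·m²: δ_0 = 0.3006 m and δ_{EE} = 0.002559 m/kN.
Compatibility — the beam at E must follow the support down by 0.03 m: δ_0 − R_E·δ_{EE} = 0.03, so R_E = (0.3006 − 0.03)/0.002559 = 105.8 kN.
Vertical equilibrium: R_D = ΣP − R_E = 309.7 − 105.8 = 203.9 kN.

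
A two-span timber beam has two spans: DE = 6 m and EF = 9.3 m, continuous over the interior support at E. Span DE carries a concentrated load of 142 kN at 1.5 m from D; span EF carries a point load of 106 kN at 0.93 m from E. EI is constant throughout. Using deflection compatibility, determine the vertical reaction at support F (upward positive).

R_F = 0.881 kN

Release continuity at E by inserting a hinge; the redundant is the internal moment M_E. The primary structure is two simply-supported spans DE and EF.
Discontinuity in slope at E on the released structure — sum the simple-span end rotations:
  span DE: point load 142 at a = 1.5: Pab(L + a)/(6LEI) = 199.7/EI
  span EF: point load 106 at a = 0.93: Pab(L + b)/(6LEI) = 261.3/EI
  relative rotation θ_0 = (199.7 + 261.3)/EI = 461/EI
A unit hogging moment at E produces rotation L₁/(3EI) + L₂/(3EI) = 5.1/EI.
Slope continuity at E: θ_0 = M_E·5.1/EI, so M_E = 461/5.1 = 90.39 kN·m (hogging).
Span EF, ΣM about F: R_E^{EF}·9.3 = 887.2 + 90.39, so R_E^{EF} = 105.1 kN and R_F = 106 − 105.1 = 0.881 kN.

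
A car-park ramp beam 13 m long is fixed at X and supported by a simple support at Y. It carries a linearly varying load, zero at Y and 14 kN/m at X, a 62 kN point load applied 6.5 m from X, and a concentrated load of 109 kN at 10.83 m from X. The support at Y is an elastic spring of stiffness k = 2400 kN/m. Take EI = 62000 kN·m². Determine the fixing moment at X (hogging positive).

Release the roller at Y. Primary structure: cantilever fixed at X.
Primary-structure tip deflection at Y by superposition:
  triangular load, peak 14 at the fixed end: w₀L⁴/(30EI) = 13328/EI
  point load 62 at a = 6.5: Pa²(3L − a)/(6EI) = 14189/EI
  point load 109 at a = 10.83: Pa²(3L − a)/(6EI) = 60023/EI
  δ_0 = 87541/EI
Flexibility coefficient — unit upward force at Y: δ_{YY} = L³/(3EI) = 732.3/EI.
With EI = 62000 kN·m²: δ_0 = 1.4119 m and δ_{YY} = 0.011812 m/kN.
Compatibility — the spring shortens by R_Y/k under the reaction it provides: δ_0 − R_Y·δ_{YY} = R_Y/k. With 1/k = 0.000417 m/kN, R_Y = δ_0 / (δ_{YY} + 1/k) = 1.4119 / (0.011812 + 0.000417) = 115.5 kN.
Moment equilibrium about X: M_X = Σ(load moments about X) − R_Y·L = 1978 − 115.5×13 = 476.8 kN·m.

M_X = 476.8 kN·m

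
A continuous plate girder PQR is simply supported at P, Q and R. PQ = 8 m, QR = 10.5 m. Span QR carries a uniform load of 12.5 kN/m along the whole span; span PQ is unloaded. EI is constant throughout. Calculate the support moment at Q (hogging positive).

Take M_Q as the redundant. Released structure: two simple spans PQ and QR with a hinge at Q.
Rotations at Q on the released spans (each span's end-slope, ×1/EI):
  span QR: UDL 12.5: wL³/(24EI) = 602.9/EI
  relative rotation θ_0 = (0 + 602.9)/EI = 602.9/EI
A unit hogging moment at Q produces rotation L₁/(3EI) + L₂/(3EI) = 6.167/EI.
Compatibility: M_Q·(L₁+L₂)/(3EI) = θ_0, giving M_Q = 97.77 kN·m (hogging).

M_Q = 97.77 kN·m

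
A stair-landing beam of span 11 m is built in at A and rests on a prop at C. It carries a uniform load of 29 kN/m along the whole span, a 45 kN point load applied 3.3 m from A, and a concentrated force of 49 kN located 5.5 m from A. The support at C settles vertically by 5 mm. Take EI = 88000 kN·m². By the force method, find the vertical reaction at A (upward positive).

R_A = 273.6 kN

Take the reaction at C as the redundant and release it; the primary structure is a cantilever fixed at A.
Deflection at C on the released cantilever, summing each load's contribution:
  UDL 29: wL⁴/(8EI) = 53074/EI
  point load 45 at a = 3.3: Pa²(3L − a)/(6EI) = 2426/EI
  point load 49 at a = 5.5: Pa²(3L − a)/(6EI) = 6794/EI
  δ_0 = 62293/EI
Tip deflection under a unit load at C: L³/(3EI) = 443.7/EI.
With EI = 88000 kN·m²: δ_0 = 0.70788 m and δ_{CC} = 0.005042 m/kN.
Compatibility — the beam at C must follow the support down by 0.005 m: δ_0 − R_C·δ_{CC} = 0.005, so R_C = (0.70788 − 0.005)/0.005042 = 139.4 kN.
Vertical equilibrium: R_A = ΣP − R_C = 413 − 139.4 = 273.6 kN.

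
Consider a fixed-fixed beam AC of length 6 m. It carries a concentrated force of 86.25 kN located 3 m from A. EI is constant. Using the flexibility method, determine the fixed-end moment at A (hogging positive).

Take the two fixed-end moments M_A, M_C as redundants; the released structure is the simple span AC.
Simple-span end rotations at A and C under the given loads:
  at A: point load 86.25 at a = 3: Pab(L + b)/(6LEI) = 194.1/EI
  at C: point load 86.25 at a = 3: Pab(L + a)/(6LEI) = 194.1/EI
  θ_A0 = 194.1/EI,  θ_C0 = 194.1/EI
Flexibility coefficients: a unit moment at one end gives L/(3EI) there and L/(6EI) at the far end, so f₁₁ = f₂₂ = 2/EI and f₁₂ = f₂₁ = 1/EI.
Compatibility — zero rotation at each built-in end:
  2 M_A + 1 M_C = 194.1
  1 M_A + 2 M_C = 194.1
Solving the pair gives M_A = 64.69 kN·m and M_C = 64.69 kN·m (hogging).

M_A = 64.69 kN·m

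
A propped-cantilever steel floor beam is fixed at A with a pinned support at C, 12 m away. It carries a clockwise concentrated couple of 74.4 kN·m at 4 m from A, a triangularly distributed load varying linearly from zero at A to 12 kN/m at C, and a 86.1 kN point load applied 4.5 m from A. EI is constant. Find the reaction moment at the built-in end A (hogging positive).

M_A = 310 kN·m

Release the roller at C. Primary structure: cantilever fixed at A.
Free-end deflection of the primary structure under the applied loading (downward +):
  clockwise couple 74.4 at a = 4: M₀a(2L − a)/(2EI) = 2976/EI
  triangular load, peak 12 at the free end: 11w₀L⁴/(120EI) = 22810/EI
  point load 86.1 at a = 4.5: Pa²(3L − a)/(6EI) = 9154/EI
  δ_0 = 34939/EI
Tip deflection under a unit load at C: L³/(3EI) = 576/EI.
The prop prevents deflection at C: R_C = δ_0/δ_{CC} = 34939/576 = 60.66 kN.
Moment equilibrium about A: M_A = Σ(load moments about A) − R_C·L = 1038 − 60.66×12 = 310 kN·m.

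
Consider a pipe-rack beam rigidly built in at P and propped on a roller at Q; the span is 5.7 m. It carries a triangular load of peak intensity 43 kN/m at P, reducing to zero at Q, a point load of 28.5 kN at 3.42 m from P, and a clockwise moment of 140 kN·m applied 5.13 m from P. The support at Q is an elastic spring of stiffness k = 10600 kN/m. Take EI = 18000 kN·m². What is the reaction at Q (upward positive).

Release the roller at Q. Primary structure: cantilever fixed at P.
Deflection at Q on the released cantilever, summing each load's contribution:
  triangular load, peak 43 at the fixed end: w₀L⁴/(30EI) = 1513/EI
  point load 28.5 at a = 3.42: Pa²(3L − a)/(6EI) = 760/EI
  clockwise couple 140 at a = 5.13: M₀a(2L − a)/(2EI) = 2252/EI
  δ_0 = 4525/EI
Tip deflection under a unit load at Q: L³/(3EI) = 61.73/EI.
With EI = 18000 kN·m²: δ_0 = 0.25137 m and δ_{QQ} = 0.00343 m/kN.
Compatibility — the spring shortens by R_Q/k under the reaction it provides: δ_0 − R_Q·δ_{QQ} = R_Q/k. With 1/k = 0.000094 m/kN, R_Q = δ_0 / (δ_{QQ} + 1/k) = 0.25137 / (0.00343 + 0.000094) = 71.33 kN.

R_Q = 71.33 kN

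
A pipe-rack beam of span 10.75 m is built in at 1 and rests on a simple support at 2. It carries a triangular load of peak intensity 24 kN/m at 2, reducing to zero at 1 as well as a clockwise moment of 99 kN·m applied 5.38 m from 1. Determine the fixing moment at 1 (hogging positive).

Take the reaction at 2 as the redundant and release it; the primary structure is a cantilever fixed at 1.
Free-end deflection of the primary structure under the applied loading (downward +):
  triangular load, peak 24 at the free end: 11w₀L⁴/(120EI) = 29380/EI
  clockwise couple 99 at a = 5.38: M₀a(2L − a)/(2EI) = 4293/EI
  δ_0 = 33673/EI
Tip deflection under a unit load at 2: L³/(3EI) = 414.1/EI.
Compatibility at 2: δ_0 − R_2·δ_{22} = 0, so R_2 = 33673/414.1 = 81.32 kN.
Moment equilibrium about 1: M_1 = Σ(load moments about 1) − R_2·L = 1024 − 81.32×10.75 = 149.3 kN·m.

M_1 = 149.3 kN·m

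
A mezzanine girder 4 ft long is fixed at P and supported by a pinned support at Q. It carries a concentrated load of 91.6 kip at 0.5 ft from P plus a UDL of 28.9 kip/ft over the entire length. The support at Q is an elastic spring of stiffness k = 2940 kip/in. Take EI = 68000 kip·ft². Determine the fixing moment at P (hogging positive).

Remove the prop at Q; the released (primary) structure is a cantilever built in at P.
Deflection at Q on the released cantilever, summing each load's contribution:
  point load 91.6 at a = 0.5: Pa²(3L − a)/(6EI) = 43.89/EI
  UDL 28.9: wL⁴/(8EI) = 924.8/EI
  δ_0 = 968.7/EI
Flexibility coefficient — unit upward force at Q: δ_{QQ} = L³/(3EI) = 21.33/EI.
With EI = 68000 kip·ft²: δ_0 = 0.014245 ft and δ_{QQ} = 0.000314 ft/kip.
Compatibility — the spring shortens by R_Q/k under the reaction it provides: δ_0 − R_Q·δ_{QQ} = R_Q/k. With 1/k = 1/(2940×12) ft/kip = 0.000028 ft/kip, R_Q = δ_0 / (δ_{QQ} + 1/k) = 0.014245 / (0.000314 + 0.000028) = 41.64 kip.
Moment equilibrium about P: M_P = Σ(load moments about P) − R_Q·L = 277 − 41.64×4 = 110.4 kip·ft.

M_P = 110.4 kip·ft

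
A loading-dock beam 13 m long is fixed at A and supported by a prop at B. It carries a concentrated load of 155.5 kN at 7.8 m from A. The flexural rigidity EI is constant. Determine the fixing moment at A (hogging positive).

Remove the prop at B; the released (primary) structure is a cantilever built in at A.
Free-end deflection of the primary structure under the applied loading (downward +):
  point load 155.5 at a = 7.8: Pa²(3L − a)/(6EI) = 49195/EI
Flexibility coefficient — unit upward force at B: δ_{BB} = L³/(3EI) = 732.3/EI.
The prop prevents deflection at B: R_B = δ_0/δ_{BB} = 49195/732.3 = 67.18 kN.
Moment equilibrium about A: M_A = Σ(load moments about A) − R_B·L = 1213 − 67.18×13 = 339.6 kN·m.

M_A = 339.6 kN·m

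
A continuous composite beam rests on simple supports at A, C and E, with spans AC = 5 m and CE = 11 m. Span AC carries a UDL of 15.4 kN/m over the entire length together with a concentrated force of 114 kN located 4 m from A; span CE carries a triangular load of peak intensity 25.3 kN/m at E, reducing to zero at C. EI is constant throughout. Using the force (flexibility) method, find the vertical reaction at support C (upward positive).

R_C = 223.6 kN

Release continuity at C by inserting a hinge; the redundant is the internal moment M_C. The primary structure is two simply-supported spans AC and CE.
End slopes at the hinge C, treating each span as simply supported:
  span AC: UDL 15.4: wL³/(24EI) = 80.21/EI
  span AC: point load 114 at a = 4: Pab(L + a)/(6LEI) = 136.8/EI
  span CE: triangular load, peak 25.3: 7w₀L³/(360EI) = 654.8/EI
  relative rotation θ_0 = (217 + 654.8)/EI = 871.8/EI
A unit hogging moment at C produces rotation L₁/(3EI) + L₂/(3EI) = 5.333/EI.
Slope continuity at C: θ_0 = M_C·5.333/EI, so M_C = 871.8/5.333 = 163.5 kN·m (hogging).
Span AC, ΣM about A with M_C applied at C: R_C^{AC}·5 = 648.5 + 163.5, so R_C^{AC} = 162.4 kN and R_A = 191 − 162.4 = 28.61 kN.
Span CE, ΣM about E: R_C^{CE}·11 = 510.2 + 163.5, so R_C^{CE} = 61.24 kN and R_E = 139.2 − 61.24 = 77.91 kN.
R_C = 162.4 + 61.24 = 223.6 kN.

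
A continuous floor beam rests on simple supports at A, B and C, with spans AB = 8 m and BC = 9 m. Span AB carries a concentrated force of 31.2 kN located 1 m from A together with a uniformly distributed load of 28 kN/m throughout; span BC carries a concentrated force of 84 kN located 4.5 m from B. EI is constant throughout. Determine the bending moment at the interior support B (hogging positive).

Take M_B as the redundant. Released structure: two simple spans AB and BC with a hinge at B.
End slopes at the hinge B, treating each span as simply supported:
  span AB: point load 31.2 at a = 1: Pab(L + a)/(6LEI) = 40.95/EI
  span AB: UDL 28: wL³/(24EI) = 597.3/EI
  span BC: point load 84 at a = 4.5: Pab(L + b)/(6LEI) = 425.2/EI
  relative rotation θ_0 = (638.3 + 425.2)/EI = 1064/EI
A unit hogging moment at B produces rotation L₁/(3EI) + L₂/(3EI) = 5.667/EI.
Slope continuity at B: θ_0 = M_B·5.667/EI, so M_B = 1064/5.667 = 187.7 kN·m (hogging).

M_B = 187.7 kN·m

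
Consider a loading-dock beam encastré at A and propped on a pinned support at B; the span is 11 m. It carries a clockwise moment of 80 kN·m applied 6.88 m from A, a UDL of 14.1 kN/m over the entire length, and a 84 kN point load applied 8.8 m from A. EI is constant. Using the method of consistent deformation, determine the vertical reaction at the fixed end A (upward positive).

Choose R_B as the redundant. The primary structure is the cantilever fixed at A.
Deflection at B on the released cantilever, summing each load's contribution:
  clockwise couple 80 at a = 6.88: M₀a(2L − a)/(2EI) = 4161/EI
  UDL 14.1: wL⁴/(8EI) = 25805/EI
  point load 84 at a = 8.8: Pa²(3L − a)/(6EI) = 26237/EI
  δ_0 = 56202/EI
Tip deflection under a unit load at B: L³/(3EI) = 443.7/EI.
The prop prevents deflection at B: R_B = δ_0/δ_{BB} = 56202/443.7 = 126.7 kN.
Vertical equilibrium: R_A = ΣP − R_B = 239.1 − 126.7 = 112.4 kN.

R_A = 112.4 kN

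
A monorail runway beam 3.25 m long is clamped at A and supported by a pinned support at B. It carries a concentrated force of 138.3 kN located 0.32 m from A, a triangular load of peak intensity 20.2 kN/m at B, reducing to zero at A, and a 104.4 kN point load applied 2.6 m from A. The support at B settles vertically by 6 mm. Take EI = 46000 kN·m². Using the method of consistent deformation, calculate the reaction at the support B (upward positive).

R_B = 69.38 kN

Take the reaction at B as the redundant and release it; the primary structure is a cantilever fixed at A.
Deflection at B on the released cantilever, summing each load's contribution:
  point load 138.3 at a = 0.32: Pa²(3L − a)/(6EI) = 22.26/EI
  triangular load, peak 20.2 at the free end: 11w₀L⁴/(120EI) = 206.6/EI
  point load 104.4 at a = 2.6: Pa²(3L − a)/(6EI) = 841/EI
  δ_0 = 1070/EI
Tip deflection under a unit load at B: L³/(3EI) = 11.44/EI.
With EI = 46000 kN·m²: δ_0 = 0.023258 m and δ_{BB} = 0.000249 m/kN.
Compatibility — the beam at B must follow the support down by 0.006 m: δ_0 − R_B·δ_{BB} = 0.006, so R_B = (0.023258 − 0.006)/0.000249 = 69.38 kN.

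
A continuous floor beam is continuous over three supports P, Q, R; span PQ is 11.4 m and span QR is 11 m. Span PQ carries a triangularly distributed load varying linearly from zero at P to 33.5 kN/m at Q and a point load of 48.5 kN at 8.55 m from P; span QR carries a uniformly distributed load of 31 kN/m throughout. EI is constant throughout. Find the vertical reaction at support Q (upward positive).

Release continuity at Q by inserting a hinge; the redundant is the internal moment M_Q. The primary structure is two simply-supported spans PQ and QR.
End slopes at the hinge Q, treating each span as simply supported:
  span PQ: triangular load, peak 33.5: w₀L³/(45EI) = 1103/EI
  span PQ: point load 48.5 at a = 8.55: Pab(L + a)/(6LEI) = 344.7/EI
  span QR: UDL 31: wL³/(24EI) = 1719/EI
  relative rotation θ_0 = (1448 + 1719)/EI = 3167/EI
A unit hogging moment at Q produces rotation L₁/(3EI) + L₂/(3EI) = 7.467/EI.
Compatibility: M_Q·(L₁+L₂)/(3EI) = θ_0, giving M_Q = 424.1 kN·m (hogging).
Span PQ, ΣM about P with M_Q applied at Q: R_Q^{PQ}·11.4 = 1866 + 424.1, so R_Q^{PQ} = 200.9 kN and R_P = 239.4 − 200.9 = 38.57 kN.
Span QR, ΣM about R: R_Q^{QR}·11 = 1876 + 424.1, so R_Q^{QR} = 209.1 kN and R_R = 341 − 209.1 = 131.9 kN.
R_Q = 200.9 + 209.1 = 409.9 kN.

R_Q = 409.9 kN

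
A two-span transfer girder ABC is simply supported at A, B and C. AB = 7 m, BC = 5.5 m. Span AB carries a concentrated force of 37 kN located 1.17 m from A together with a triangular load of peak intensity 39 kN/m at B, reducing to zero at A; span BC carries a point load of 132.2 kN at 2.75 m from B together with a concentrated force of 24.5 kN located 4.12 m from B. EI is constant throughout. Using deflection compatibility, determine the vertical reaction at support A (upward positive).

R_A = 54.88 kN

Insert a hinge at B; M_B is the redundant, and each span becomes simply supported.
Rotations at B on the released spans (each span's end-slope, ×1/EI):
  span AB: point load 37 at a = 1.17: Pab(L + a)/(6LEI) = 49.09/EI
  span AB: triangular load, peak 39: w₀L³/(45EI) = 297.3/EI
  span BC: point load 132.2 at a = 2.75: Pab(L + b)/(6LEI) = 249.9/EI
  span BC: point load 24.5 at a = 4.12: Pab(L + b)/(6LEI) = 29.04/EI
  relative rotation θ_0 = (346.4 + 279)/EI = 625.3/EI
A unit hogging moment at B produces rotation L₁/(3EI) + L₂/(3EI) = 4.167/EI.
Slope continuity at B: θ_0 = M_B·4.167/EI, so M_B = 625.3/4.167 = 150.1 kN·m (hogging).
Span AB, ΣM about A with M_B applied at B: R_B^{AB}·7 = 680.3 + 150.1, so R_B^{AB} = 118.6 kN and R_A = 173.5 − 118.6 = 54.88 kN.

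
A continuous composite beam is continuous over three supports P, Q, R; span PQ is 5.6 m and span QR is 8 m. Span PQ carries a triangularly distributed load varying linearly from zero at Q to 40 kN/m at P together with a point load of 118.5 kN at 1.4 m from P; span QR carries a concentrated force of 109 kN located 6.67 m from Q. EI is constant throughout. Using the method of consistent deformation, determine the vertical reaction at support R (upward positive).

R_R = 77.93 kN

Take M_Q as the redundant. Released structure: two simple spans PQ and QR with a hinge at Q.
End slopes at the hinge Q, treating each span as simply supported:
  span PQ: triangular load, peak 40: 7w₀L³/(360EI) = 136.6/EI
  span PQ: point load 118.5 at a = 1.4: Pab(L + a)/(6LEI) = 145.2/EI
  span QR: point load 109 at a = 6.67: Pab(L + b)/(6LEI) = 188/EI
  relative rotation θ_0 = (281.8 + 188)/EI = 469.7/EI
A unit hogging moment at Q produces rotation L₁/(3EI) + L₂/(3EI) = 4.533/EI.
Compatibility: M_Q·(L₁+L₂)/(3EI) = θ_0, giving M_Q = 103.6 kN·m (hogging).
Span QR, ΣM about R: R_Q^{QR}·8 = 145 + 103.6, so R_Q^{QR} = 31.07 kN and R_R = 109 − 31.07 = 77.93 kN.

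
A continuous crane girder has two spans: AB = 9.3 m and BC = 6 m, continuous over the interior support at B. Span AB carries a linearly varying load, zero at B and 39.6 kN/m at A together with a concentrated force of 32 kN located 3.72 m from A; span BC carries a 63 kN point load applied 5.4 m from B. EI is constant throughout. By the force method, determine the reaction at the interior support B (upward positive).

Release continuity at B by inserting a hinge; the redundant is the internal moment M_B. The primary structure is two simply-supported spans AB and BC.
End slopes at the hinge B, treating each span as simply supported:
  span AB: triangular load, peak 39.6: 7w₀L³/(360EI) = 619.4/EI
  span AB: point load 32 at a = 3.72: Pab(L + a)/(6LEI) = 155/EI
  span BC: point load 63 at a = 5.4: Pab(L + b)/(6LEI) = 37.42/EI
  relative rotation θ_0 = (774.3 + 37.42)/EI = 811.8/EI
A unit hogging moment at B produces rotation L₁/(3EI) + L₂/(3EI) = 5.1/EI.
Compatibility: M_B·(L₁+L₂)/(3EI) = θ_0, giving M_B = 159.2 kN·m (hogging).
Span AB, ΣM about A with M_B applied at B: R_B^{AB}·9.3 = 689.9 + 159.2, so R_B^{AB} = 91.3 kN and R_A = 216.1 − 91.3 = 124.8 kN.
Span BC, ΣM about C: R_B^{BC}·6 = 37.8 + 159.2, so R_B^{BC} = 32.83 kN and R_C = 63 − 32.83 = 30.17 kN.
R_B = 91.3 + 32.83 = 124.1 kN.

R_B = 124.1 kN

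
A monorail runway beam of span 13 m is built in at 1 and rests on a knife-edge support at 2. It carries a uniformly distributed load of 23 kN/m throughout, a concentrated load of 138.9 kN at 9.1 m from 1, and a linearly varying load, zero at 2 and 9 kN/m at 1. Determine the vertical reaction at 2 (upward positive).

R_2 = 202.1 kN

Take the reaction at 2 as the redundant and release it; the primary structure is a cantilever fixed at 1.
Primary-structure tip deflection at 2 by superposition:
  UDL 23: wL⁴/(8EI) = 82113/EI
  point load 138.9 at a = 9.1: Pa²(3L − a)/(6EI) = 57320/EI
  triangular load, peak 9 at the fixed end: w₀L⁴/(30EI) = 8568/EI
  δ_0 = 148001/EI
Flexibility coefficient — unit upward force at 2: δ_{22} = L³/(3EI) = 732.3/EI.
The prop prevents deflection at 2: R_2 = δ_0/δ_{22} = 148001/732.3 = 202.1 kN.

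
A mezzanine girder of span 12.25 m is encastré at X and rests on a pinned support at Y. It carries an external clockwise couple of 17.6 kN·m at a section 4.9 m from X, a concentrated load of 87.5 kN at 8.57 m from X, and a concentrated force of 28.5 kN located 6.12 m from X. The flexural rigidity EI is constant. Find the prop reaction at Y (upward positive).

Release the roller at Y. Primary structure: cantilever fixed at X.
Downward deflection at the released point Y due to the loads:
  clockwise couple 17.6 at a = 4.9: M₀a(2L − a)/(2EI) = 845.2/EI
  point load 87.5 at a = 8.57: Pa²(3L − a)/(6EI) = 30183/EI
  point load 28.5 at a = 6.12: Pa²(3L − a)/(6EI) = 5449/EI
  δ_0 = 36477/EI
Tip deflection under a unit load at Y: L³/(3EI) = 612.8/EI.
The prop prevents deflection at Y: R_Y = δ_0/δ_{YY} = 36477/612.8 = 59.53 kN.

R_Y = 59.53 kN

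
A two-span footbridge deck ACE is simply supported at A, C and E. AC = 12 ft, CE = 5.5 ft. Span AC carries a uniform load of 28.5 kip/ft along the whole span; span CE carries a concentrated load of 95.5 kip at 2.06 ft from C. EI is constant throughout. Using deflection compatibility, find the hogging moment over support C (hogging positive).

Release continuity at C by inserting a hinge; the redundant is the internal moment M_C. The primary structure is two simply-supported spans AC and CE.
Discontinuity in slope at C on the released structure — sum the simple-span end rotations:
  span AC: UDL 28.5: wL³/(24EI) = 2052/EI
  span CE: point load 95.5 at a = 2.06: Pab(L + b)/(6LEI) = 183.3/EI
  relative rotation θ_0 = (2052 + 183.3)/EI = 2235/EI
A unit hogging moment at C produces rotation L₁/(3EI) + L₂/(3EI) = 5.833/EI.
Compatibility: M_C·(L₁+L₂)/(3EI) = θ_0, giving M_C = 383.2 kip·ft (hogging).

M_C = 383.2 kip·ft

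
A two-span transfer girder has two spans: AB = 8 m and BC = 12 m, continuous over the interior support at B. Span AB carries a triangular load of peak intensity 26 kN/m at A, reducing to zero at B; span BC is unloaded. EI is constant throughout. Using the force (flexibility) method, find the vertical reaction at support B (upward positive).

Take M_B as the redundant. Released structure: two simple spans AB and BC with a hinge at B.
Discontinuity in slope at B on the released structure — sum the simple-span end rotations:
  span AB: triangular load, peak 26: 7w₀L³/(360EI) = 258.8/EI
  relative rotation θ_0 = (258.8 + 0)/EI = 258.8/EI
A unit hogging moment at B produces rotation L₁/(3EI) + L₂/(3EI) = 6.667/EI.
Compatibility: M_B·(L₁+L₂)/(3EI) = θ_0, giving M_B = 38.83 kN·m (hogging).
Span AB, ΣM about A with M_B applied at B: R_B^{AB}·8 = 277.3 + 38.83, so R_B^{AB} = 39.52 kN and R_A = 104 − 39.52 = 64.48 kN.
Span BC, ΣM about C: R_B^{BC}·12 = 0 + 38.83, so R_B^{BC} = 3.236 kN and R_C = 0 − 3.236 = -3.236 kN.
R_B = 39.52 + 3.236 = 42.76 kN.

R_B = 42.76 kN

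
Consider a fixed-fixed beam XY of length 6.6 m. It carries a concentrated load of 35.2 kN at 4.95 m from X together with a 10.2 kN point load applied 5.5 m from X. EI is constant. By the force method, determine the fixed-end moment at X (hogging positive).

Take the two fixed-end moments M_X, M_Y as redundants; the released structure is the simple span XY.
Simple-span end rotations at X and Y under the given loads:
  at X: point load 35.2 at a = 4.95: Pab(L + b)/(6LEI) = 59.9/EI
  at Y: point load 35.2 at a = 4.95: Pab(L + a)/(6LEI) = 83.85/EI
  at X: point load 10.2 at a = 5.5: Pab(L + b)/(6LEI) = 12/EI
  at Y: point load 10.2 at a = 5.5: Pab(L + a)/(6LEI) = 18.86/EI
  θ_X0 = 71.89/EI,  θ_Y0 = 102.7/EI
Flexibility coefficients: a unit moment at one end gives L/(3EI) there and L/(6EI) at the far end, so f₁₁ = f₂₂ = 2.2/EI and f₁₂ = f₂₁ = 1.1/EI.
Compatibility — zero rotation at each built-in end:
  2.2 M_X + 1.1 M_Y = 71.89
  1.1 M_X + 2.2 M_Y = 102.7
Solving the pair gives M_X = 12.45 kN·m and M_Y = 40.46 kN·m (hogging).

M_X = 12.45 kN·m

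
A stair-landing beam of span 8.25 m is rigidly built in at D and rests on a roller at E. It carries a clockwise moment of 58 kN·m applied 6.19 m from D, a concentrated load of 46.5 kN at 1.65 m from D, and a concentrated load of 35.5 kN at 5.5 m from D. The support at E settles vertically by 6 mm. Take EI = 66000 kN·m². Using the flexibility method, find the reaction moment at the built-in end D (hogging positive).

Release the roller at E. Primary structure: cantilever fixed at D.
Deflection at E on the released cantilever, summing each load's contribution:
  clockwise couple 58 at a = 6.19: M₀a(2L − a)/(2EI) = 1851/EI
  point load 46.5 at a = 1.65: Pa²(3L − a)/(6EI) = 487.4/EI
  point load 35.5 at a = 5.5: Pa²(3L − a)/(6EI) = 3445/EI
  δ_0 = 5783/EI
Tip deflection under a unit load at E: L³/(3EI) = 187.2/EI.
With EI = 66000 kN·m²: δ_0 = 0.087629 m and δ_{EE} = 0.002836 m/kN.
Compatibility — the beam at E must follow the support down by 0.006 m: δ_0 − R_E·δ_{EE} = 0.006, so R_E = (0.087629 − 0.006)/0.002836 = 28.78 kN.
Moment equilibrium about D: M_D = Σ(load moments about D) − R_E·L = 330 − 28.78×8.25 = 92.51 kN·m.

M_D = 92.51 kN·m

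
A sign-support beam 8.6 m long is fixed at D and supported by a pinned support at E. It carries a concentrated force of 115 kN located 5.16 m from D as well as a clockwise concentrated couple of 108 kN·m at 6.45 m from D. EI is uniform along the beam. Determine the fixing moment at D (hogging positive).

Choose R_E as the redundant. The primary structure is the cantilever fixed at D.
Downward deflection at the released point E due to the loads:
  point load 115 at a = 5.16: Pa²(3L − a)/(6EI) = 10533/EI
  clockwise couple 108 at a = 6.45: M₀a(2L − a)/(2EI) = 3744/EI
  δ_0 = 14277/EI
Flexibility coefficient — unit upward force at E: δ_{EE} = L³/(3EI) = 212/EI.
Compatibility at E: δ_0 − R_E·δ_{EE} = 0, so R_E = 14277/212 = 67.34 kN.
Moment equilibrium about D: M_D = Σ(load moments about D) − R_E·L = 701.4 − 67.34×8.6 = 122.3 kN·m.

M_D = 122.3 kN·m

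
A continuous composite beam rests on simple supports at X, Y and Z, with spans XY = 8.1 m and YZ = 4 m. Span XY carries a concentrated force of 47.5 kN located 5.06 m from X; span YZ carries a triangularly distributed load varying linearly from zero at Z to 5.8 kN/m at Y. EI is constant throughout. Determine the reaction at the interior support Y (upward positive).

R_Y = 56.49 kN

Insert a hinge at Y; M_Y is the redundant, and each span becomes simply supported.
Discontinuity in slope at Y on the released structure — sum the simple-span end rotations:
  span XY: point load 47.5 at a = 5.06: Pab(L + a)/(6LEI) = 197.9/EI
  span YZ: triangular load, peak 5.8: w₀L³/(45EI) = 8.249/EI
  relative rotation θ_0 = (197.9 + 8.249)/EI = 206.1/EI
A unit hogging moment at Y produces rotation L₁/(3EI) + L₂/(3EI) = 4.033/EI.
Slope continuity at Y: θ_0 = M_Y·4.033/EI, so M_Y = 206.1/4.033 = 51.1 kN·m (hogging).
Span XY, ΣM about X with M_Y applied at Y: R_Y^{XY}·8.1 = 240.3 + 51.1, so R_Y^{XY} = 35.98 kN and R_X = 47.5 − 35.98 = 11.52 kN.
Span YZ, ΣM about Z: R_Y^{YZ}·4 = 30.93 + 51.1, so R_Y^{YZ} = 20.51 kN and R_Z = 11.6 − 20.51 = -8.908 kN.
R_Y = 35.98 + 20.51 = 56.49 kN.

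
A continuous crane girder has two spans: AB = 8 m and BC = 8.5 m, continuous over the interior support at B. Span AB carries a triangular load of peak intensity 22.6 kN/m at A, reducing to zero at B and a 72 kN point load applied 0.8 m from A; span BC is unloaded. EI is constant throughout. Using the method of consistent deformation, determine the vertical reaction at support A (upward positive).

Insert a hinge at B; M_B is the redundant, and each span becomes simply supported.
End slopes at the hinge B, treating each span as simply supported:
  span AB: triangular load, peak 22.6: 7w₀L³/(360EI) = 225/EI
  span AB: point load 72 at a = 0.8: Pab(L + a)/(6LEI) = 76.03/EI
  relative rotation θ_0 = (301 + 0)/EI = 301/EI
A unit hogging moment at B produces rotation L₁/(3EI) + L₂/(3EI) = 5.5/EI.
Slope continuity at B: θ_0 = M_B·5.5/EI, so M_B = 301/5.5 = 54.73 kN·m (hogging).
Span AB, ΣM about A with M_B applied at B: R_B^{AB}·8 = 298.7 + 54.73, so R_B^{AB} = 44.17 kN and R_A = 162.4 − 44.17 = 118.2 kN.

R_A = 118.2 kN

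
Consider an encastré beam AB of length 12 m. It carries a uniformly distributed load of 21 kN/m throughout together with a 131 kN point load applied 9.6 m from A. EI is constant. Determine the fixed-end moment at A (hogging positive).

Take the two fixed-end moments M_A, M_B as redundants; the released structure is the simple span AB.
On the primary (simply-supported) span, the end slopes from the loading are:
  at A: UDL 21: wL³/(24EI) = 1512/EI
  at B: UDL 21: wL³/(24EI) = 1512/EI
  at A: point load 131 at a = 9.6: Pab(L + b)/(6LEI) = 603.6/EI
  at B: point load 131 at a = 9.6: Pab(L + a)/(6LEI) = 905.5/EI
  θ_A0 = 2116/EI,  θ_B0 = 2417/EI
Flexibility coefficients: a unit moment at one end gives L/(3EI) there and L/(6EI) at the far end, so f₁₁ = f₂₂ = 4/EI and f₁₂ = f₂₁ = 2/EI.
Compatibility — zero rotation at each built-in end:
  4 M_A + 2 M_B = 2116
  2 M_A + 4 M_B = 2417
Solving the pair gives M_A = 302.3 kN·m and M_B = 453.2 kN·m (hogging).

M_A = 302.3 kN·m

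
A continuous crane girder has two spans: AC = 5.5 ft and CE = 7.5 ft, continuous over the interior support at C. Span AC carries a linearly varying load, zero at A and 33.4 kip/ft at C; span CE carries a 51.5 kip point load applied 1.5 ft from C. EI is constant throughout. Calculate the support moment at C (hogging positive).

M_C = 60.59 kip·ft

Take M_C as the redundant. Released structure: two simple spans AC and CE with a hinge at C.
Discontinuity in slope at C on the released structure — sum the simple-span end rotations:
  span AC: triangular load, peak 33.4: w₀L³/(45EI) = 123.5/EI
  span CE: point load 51.5 at a = 1.5: Pab(L + b)/(6LEI) = 139.1/EI
  relative rotation θ_0 = (123.5 + 139.1)/EI = 262.5/EI
A unit hogging moment at C produces rotation L₁/(3EI) + L₂/(3EI) = 4.333/EI.
Compatibility: M_C·(L₁+L₂)/(3EI) = θ_0, giving M_C = 60.59 kip·ft (hogging).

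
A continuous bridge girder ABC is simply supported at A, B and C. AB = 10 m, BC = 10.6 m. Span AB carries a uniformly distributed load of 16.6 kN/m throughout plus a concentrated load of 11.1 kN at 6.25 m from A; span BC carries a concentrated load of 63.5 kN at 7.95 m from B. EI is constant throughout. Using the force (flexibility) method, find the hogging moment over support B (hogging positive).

Take M_B as the redundant. Released structure: two simple spans AB and BC with a hinge at B.
Discontinuity in slope at B on the released structure — sum the simple-span end rotations:
  span AB: UDL 16.6: wL³/(24EI) = 691.7/EI
  span AB: point load 11.1 at a = 6.25: Pab(L + a)/(6LEI) = 70.46/EI
  span BC: point load 63.5 at a = 7.95: Pab(L + b)/(6LEI) = 278.7/EI
  relative rotation θ_0 = (762.1 + 278.7)/EI = 1041/EI
A unit hogging moment at B produces rotation L₁/(3EI) + L₂/(3EI) = 6.867/EI.
Compatibility: M_B·(L₁+L₂)/(3EI) = θ_0, giving M_B = 151.6 kN·m (hogging).

M_B = 151.6 kN·m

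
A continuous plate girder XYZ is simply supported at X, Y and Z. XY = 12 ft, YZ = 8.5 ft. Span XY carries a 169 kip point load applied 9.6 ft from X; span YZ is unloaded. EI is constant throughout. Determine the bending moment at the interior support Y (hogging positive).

M_Y = 170.9 kip·ft

Insert a hinge at Y; M_Y is the redundant, and each span becomes simply supported.
End slopes at the hinge Y, treating each span as simply supported:
  span XY: point load 169 at a = 9.6: Pab(L + a)/(6LEI) = 1168/EI
  relative rotation θ_0 = (1168 + 0)/EI = 1168/EI
A unit hogging moment at Y produces rotation L₁/(3EI) + L₂/(3EI) = 6.833/EI.
Compatibility: M_Y·(L₁+L₂)/(3EI) = θ_0, giving M_Y = 170.9 kip·ft (hogging).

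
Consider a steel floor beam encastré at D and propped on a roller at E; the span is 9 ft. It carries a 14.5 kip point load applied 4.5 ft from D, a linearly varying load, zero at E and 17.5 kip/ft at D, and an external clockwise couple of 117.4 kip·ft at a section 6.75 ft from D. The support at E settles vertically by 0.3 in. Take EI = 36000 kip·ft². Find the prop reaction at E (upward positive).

R_E = 34.92 kip

Choose R_E as the redundant. The primary structure is the cantilever fixed at D.
Free-end deflection of the primary structure under the applied loading (downward +):
  point load 14.5 at a = 4.5: Pa²(3L − a)/(6EI) = 1101/EI
  triangular load, peak 17.5 at the fixed end: w₀L⁴/(30EI) = 3827/EI
  clockwise couple 117.4 at a = 6.75: M₀a(2L − a)/(2EI) = 4458/EI
  δ_0 = 9386/EI
Flexibility coefficient — unit upward force at E: δ_{EE} = L³/(3EI) = 243/EI.
With EI = 36000 kip·ft²: δ_0 = 0.26072 ft and δ_{EE} = 0.00675 ft/kip.
Compatibility — the beam at E must follow the support down by 0.025 ft: δ_0 − R_E·δ_{EE} = 0.025, so R_E = (0.26072 − 0.025)/0.00675 = 34.92 kip.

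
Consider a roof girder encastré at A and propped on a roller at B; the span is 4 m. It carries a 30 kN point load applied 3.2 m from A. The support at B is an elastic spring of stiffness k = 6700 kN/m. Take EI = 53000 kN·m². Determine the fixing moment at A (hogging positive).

M_A = 34.37 kN·m

Choose R_B as the redundant. The primary structure is the cantilever fixed at A.
Primary-structure tip deflection at B by superposition:
  point load 30 at a = 3.2: Pa²(3L − a)/(6EI) = 450.6/EI
Flexibility coefficient — unit upward force at B: δ_{BB} = L³/(3EI) = 21.33/EI.
With EI = 53000 kN·m²: δ_0 = 0.008501 m and δ_{BB} = 0.000403 m/kN.
Compatibility — the spring shortens by R_B/k under the reaction it provides: δ_0 − R_B·δ_{BB} = R_B/k. With 1/k = 0.000149 m/kN, R_B = δ_0 / (δ_{BB} + 1/k) = 0.008501 / (0.000403 + 0.000149) = 15.41 kN.
Moment equilibrium about A: M_A = Σ(load moments about A) − R_B·L = 96 − 15.41×4 = 34.37 kN·m.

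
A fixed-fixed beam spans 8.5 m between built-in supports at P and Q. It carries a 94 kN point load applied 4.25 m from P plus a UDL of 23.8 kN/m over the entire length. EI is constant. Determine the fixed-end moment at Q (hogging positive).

M_Q = 243.2 kN·m

Take the two fixed-end moments M_P, M_Q as redundants; the released structure is the simple span PQ.
On the primary (simply-supported) span, the end slopes from the loading are:
  at P: point load 94 at a = 4.25: Pab(L + b)/(6LEI) = 424.5/EI
  at Q: point load 94 at a = 4.25: Pab(L + a)/(6LEI) = 424.5/EI
  at P: UDL 23.8: wL³/(24EI) = 609/EI
  at Q: UDL 23.8: wL³/(24EI) = 609/EI
  θ_P0 = 1033/EI,  θ_Q0 = 1033/EI
Flexibility coefficients: a unit moment at one end gives L/(3EI) there and L/(6EI) at the far end, so f₁₁ = f₂₂ = 2.833/EI and f₁₂ = f₂₁ = 1.417/EI.
Compatibility — zero rotation at each built-in end:
  2.833 M_P + 1.417 M_Q = 1033
  1.417 M_P + 2.833 M_Q = 1033
Solving the pair gives M_P = 243.2 kN·m and M_Q = 243.2 kN·m (hogging).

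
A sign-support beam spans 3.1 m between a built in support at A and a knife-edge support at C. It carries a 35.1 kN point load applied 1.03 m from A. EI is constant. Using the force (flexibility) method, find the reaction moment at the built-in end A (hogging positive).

M_A = 20.13 kN·m

Take the reaction at C as the redundant and release it; the primary structure is a cantilever fixed at A.
Deflection at C on the released cantilever, summing each load's contribution:
  point load 35.1 at a = 1.03: Pa²(3L − a)/(6EI) = 51.33/EI
Tip deflection under a unit load at C: L³/(3EI) = 9.93/EI.
The prop prevents deflection at C: R_C = δ_0/δ_{CC} = 51.33/9.93 = 5.169 kN.
Moment equilibrium about A: M_A = Σ(load moments about A) − R_C·L = 36.15 − 5.169×3.1 = 20.13 kN·m.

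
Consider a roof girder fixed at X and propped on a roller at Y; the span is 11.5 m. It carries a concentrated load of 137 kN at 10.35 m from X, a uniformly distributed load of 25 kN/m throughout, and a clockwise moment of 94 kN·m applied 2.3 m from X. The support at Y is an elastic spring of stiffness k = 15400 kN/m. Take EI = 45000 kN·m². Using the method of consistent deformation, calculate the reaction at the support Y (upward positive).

Release the roller at Y. Primary structure: cantilever fixed at X.
Deflection at Y on the released cantilever, summing each load's contribution:
  point load 137 at a = 10.35: Pa²(3L − a)/(6EI) = 59070/EI
  UDL 25: wL⁴/(8EI) = 54656/EI
  clockwise couple 94 at a = 2.3: M₀a(2L − a)/(2EI) = 2238/EI
  δ_0 = 115964/EI
Flexibility coefficient — unit upward force at Y: δ_{YY} = L³/(3EI) = 507/EI.
With EI = 45000 kN·m²: δ_0 = 2.577 m and δ_{YY} = 0.011266 m/kN.
Compatibility — the spring shortens by R_Y/k under the reaction it provides: δ_0 − R_Y·δ_{YY} = R_Y/k. With 1/k = 0.000065 m/kN, R_Y = δ_0 / (δ_{YY} + 1/k) = 2.577 / (0.011266 + 0.000065) = 227.4 kN.

R_Y = 227.4 kN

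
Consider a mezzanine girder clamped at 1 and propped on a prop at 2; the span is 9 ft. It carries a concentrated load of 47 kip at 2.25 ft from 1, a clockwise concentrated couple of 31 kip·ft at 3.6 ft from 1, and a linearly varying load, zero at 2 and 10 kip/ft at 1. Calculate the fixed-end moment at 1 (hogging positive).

Take the reaction at 2 as the redundant and release it; the primary structure is a cantilever fixed at 1.
Primary-structure tip deflection at 2 by superposition:
  point load 47 at a = 2.25: Pa²(3L − a)/(6EI) = 981.5/EI
  clockwise couple 31 at a = 3.6: M₀a(2L − a)/(2EI) = 803.5/EI
  triangular load, peak 10 at the fixed end: w₀L⁴/(30EI) = 2187/EI
  δ_0 = 3972/EI
Tip deflection under a unit load at 2: L³/(3EI) = 243/EI.
Compatibility at 2: δ_0 − R_2·δ_{22} = 0, so R_2 = 3972/243 = 16.35 kip.
Moment equilibrium about 1: M_1 = Σ(load moments about 1) − R_2·L = 271.8 − 16.35×9 = 124.6 kip·ft.

M_1 = 124.6 kip·ft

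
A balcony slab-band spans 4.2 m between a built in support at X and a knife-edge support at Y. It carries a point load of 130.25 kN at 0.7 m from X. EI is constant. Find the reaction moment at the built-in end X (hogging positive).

M_X = 69.65 kN·m

Release the roller at Y. Primary structure: cantilever fixed at X.
Primary-structure tip deflection at Y by superposition:
  point load 130.25 at a = 0.7: Pa²(3L − a)/(6EI) = 126.6/EI
Flexibility coefficient — unit upward force at Y: δ_{YY} = L³/(3EI) = 24.7/EI.
The prop prevents deflection at Y: R_Y = δ_0/δ_{YY} = 126.6/24.7 = 5.126 kN.
Moment equilibrium about X: M_X = Σ(load moments about X) − R_Y·L = 91.17 − 5.126×4.2 = 69.65 kN·m.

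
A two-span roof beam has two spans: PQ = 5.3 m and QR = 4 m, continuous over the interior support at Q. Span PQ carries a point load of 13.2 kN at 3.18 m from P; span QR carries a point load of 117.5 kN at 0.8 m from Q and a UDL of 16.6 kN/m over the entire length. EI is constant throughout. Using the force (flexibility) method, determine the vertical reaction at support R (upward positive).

R_R = 43.94 kN

Take M_Q as the redundant. Released structure: two simple spans PQ and QR with a hinge at Q.
Rotations at Q on the released spans (each span's end-slope, ×1/EI):
  span PQ: point load 13.2 at a = 3.18: Pab(L + a)/(6LEI) = 23.73/EI
  span QR: point load 117.5 at a = 0.8: Pab(L + b)/(6LEI) = 90.24/EI
  span QR: UDL 16.6: wL³/(24EI) = 44.27/EI
  relative rotation θ_0 = (23.73 + 134.5)/EI = 158.2/EI
A unit hogging moment at Q produces rotation L₁/(3EI) + L₂/(3EI) = 3.1/EI.
Slope continuity at Q: θ_0 = M_Q·3.1/EI, so M_Q = 158.2/3.1 = 51.04 kN·m (hogging).
Span QR, ΣM about R: R_Q^{QR}·4 = 508.8 + 51.04, so R_Q^{QR} = 140 kN and R_R = 183.9 − 140 = 43.94 kN.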